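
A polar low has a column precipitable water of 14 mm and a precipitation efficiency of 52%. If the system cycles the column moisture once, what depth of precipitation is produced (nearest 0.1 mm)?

Precipitation = ε × PW = 0.52 × 14 = 7.3 mm.

precipitation ≈ 7.3 mm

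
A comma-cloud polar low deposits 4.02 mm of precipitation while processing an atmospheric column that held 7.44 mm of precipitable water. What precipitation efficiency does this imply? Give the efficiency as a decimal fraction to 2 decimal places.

ε = precipitation / PW = 4.02 / 7.44 = 0.54.

ε ≈ 0.54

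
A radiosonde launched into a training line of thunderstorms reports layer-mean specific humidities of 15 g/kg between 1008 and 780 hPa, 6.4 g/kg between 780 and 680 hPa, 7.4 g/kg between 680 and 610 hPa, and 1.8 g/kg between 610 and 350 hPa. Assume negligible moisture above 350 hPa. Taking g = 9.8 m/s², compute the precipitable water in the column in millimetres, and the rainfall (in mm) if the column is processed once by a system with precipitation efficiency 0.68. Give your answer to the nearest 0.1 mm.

Precipitable water is the column-integrated vapour mass per unit area: PW = (1/g) Σ q̄ Δp, with q in kg/kg and Δp in Pa (1 kg/m² of water = 1 mm).
Layer 1008–780 hPa: Δp = 228 hPa = 22800 Pa, q̄ = 0.015 kg/kg → 0.015 × 22800 / 9.8 = 34.90 mm
Layer 780–680 hPa: Δp = 100 hPa = 10000 Pa, q̄ = 0.0064 kg/kg → 0.0064 × 10000 / 9.8 = 6.53 mm
Layer 680–610 hPa: Δp = 70 hPa = 7000 Pa, q̄ = 0.0074 kg/kg → 0.0074 × 7000 / 9.8 = 5.29 mm
Layer 610–350 hPa: Δp = 260 hPa = 26000 Pa, q̄ = 0.0018 kg/kg → 0.0018 × 26000 / 9.8 = 4.78 mm
PW = 34.90 + 6.53 + 5.29 + 4.78 = 51.50 ≈ 51.5 mm.
Rainfall = ε × PW = 0.68 × 51.5 = 35.0 mm.

PW ≈ 51.5 mm; rainfall ≈ 35.0 mm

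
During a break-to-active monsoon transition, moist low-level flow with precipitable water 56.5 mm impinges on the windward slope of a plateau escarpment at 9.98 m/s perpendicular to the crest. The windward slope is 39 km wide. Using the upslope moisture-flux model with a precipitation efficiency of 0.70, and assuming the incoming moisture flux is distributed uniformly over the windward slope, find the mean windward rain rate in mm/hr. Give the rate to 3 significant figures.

R ≈ 36.4 mm/hr

Incoming column moisture flux per unit ridge length: F = V × PW = 9.98 × 56.5 = 563.87 mm·m/s.
Spread over the 39 km slope with efficiency ε = 0.70: R = ε·F/W = 0.70 × 563.87 / 39000 m = 1.012e-02 mm/s.
R = 1.012e-02 × 3600 = 36.4 mm/hr.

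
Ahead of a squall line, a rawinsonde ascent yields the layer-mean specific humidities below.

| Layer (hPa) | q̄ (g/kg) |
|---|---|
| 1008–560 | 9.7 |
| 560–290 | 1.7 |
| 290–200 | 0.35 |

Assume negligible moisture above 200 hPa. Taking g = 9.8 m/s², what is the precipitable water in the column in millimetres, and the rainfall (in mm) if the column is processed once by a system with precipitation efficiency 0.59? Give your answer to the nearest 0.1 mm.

Precipitable water is the column-integrated vapour mass per unit area: PW = (1/g) Σ q̄ Δp, with q in kg/kg and Δp in Pa (1 kg/m² of water = 1 mm).
Layer 1008–560 hPa: Δp = 448 hPa = 44800 Pa, q̄ = 0.0097 kg/kg → 0.0097 × 44800 / 9.8 = 44.34 mm
Layer 560–290 hPa: Δp = 270 hPa = 27000 Pa, q̄ = 0.0017 kg/kg → 0.0017 × 27000 / 9.8 = 4.68 mm
Layer 290–200 hPa: Δp = 90 hPa = 9000 Pa, q̄ = 0.00035 kg/kg → 0.00035 × 9000 / 9.8 = 0.32 mm
PW = 44.34 + 4.68 + 0.32 = 49.34 ≈ 49.3 mm.
Rainfall = ε × PW = 0.59 × 49.3 = 29.1 mm.

PW ≈ 49.3 mm; rainfall ≈ 29.1 mm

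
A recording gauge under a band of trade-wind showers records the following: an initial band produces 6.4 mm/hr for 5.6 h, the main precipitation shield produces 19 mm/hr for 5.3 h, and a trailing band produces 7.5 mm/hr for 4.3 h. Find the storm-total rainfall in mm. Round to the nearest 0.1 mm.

Total = Σ Rᵢ Δtᵢ = 6.4 × 5.6 + 19 × 5.3 + 7.5 × 4.3
      = 35.84 + 100.7 + 32.25 = 168.8 mm.

total ≈ 168.8 mm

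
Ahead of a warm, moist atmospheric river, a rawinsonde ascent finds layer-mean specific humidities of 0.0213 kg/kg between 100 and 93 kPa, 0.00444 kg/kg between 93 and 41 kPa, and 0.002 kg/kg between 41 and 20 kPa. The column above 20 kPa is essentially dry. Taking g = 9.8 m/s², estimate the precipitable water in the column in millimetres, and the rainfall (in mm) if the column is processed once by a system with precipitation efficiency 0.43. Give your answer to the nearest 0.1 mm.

PW ≈ 43.1 mm; rainfall ≈ 18.5 mm

Precipitable water is the column-integrated vapour mass per unit area: PW = (1/g) Σ q̄ Δp, with q in kg/kg and Δp in Pa (1 kg/m² of water = 1 mm).
Layer 100–93 kPa: Δp = 70 hPa = 7000 Pa, q̄ = 0.0213 kg/kg → 0.0213 × 7000 / 9.8 = 15.21 mm
Layer 93–41 kPa: Δp = 520 hPa = 52000 Pa, q̄ = 0.00444 kg/kg → 0.00444 × 52000 / 9.8 = 23.56 mm
Layer 41–20 kPa: Δp = 210 hPa = 21000 Pa, q̄ = 0.002 kg/kg → 0.002 × 21000 / 9.8 = 4.29 mm
PW = 15.21 + 23.56 + 4.29 = 43.06 ≈ 43.1 mm.
Rainfall = ε × PW = 0.43 × 43.1 = 18.5 mm.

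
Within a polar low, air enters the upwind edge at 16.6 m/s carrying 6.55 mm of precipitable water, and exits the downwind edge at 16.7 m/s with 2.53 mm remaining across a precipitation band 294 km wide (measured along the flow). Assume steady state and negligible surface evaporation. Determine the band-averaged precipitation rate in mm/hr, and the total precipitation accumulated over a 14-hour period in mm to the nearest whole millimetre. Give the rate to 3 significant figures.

Column moisture flux per unit crosswind length is F = V × PW.
Inflow: F_in = 16.6 × 6.55 = 108.73 mm·m/s
Outflow: F_out = 16.7 × 2.53 = 42.251 mm·m/s
Steady-state rate R = (F_in − F_out)/L = (108.73 − 42.251) / 294000 m = 2.261e-04 mm/s.
R = 2.261e-04 × 3600 = 0.814 mm/hr.
Over 14 h: total = 0.814 × 14 = 11.396 ≈ 11 mm.

R ≈ 0.814 mm/hr; total ≈ 11 mm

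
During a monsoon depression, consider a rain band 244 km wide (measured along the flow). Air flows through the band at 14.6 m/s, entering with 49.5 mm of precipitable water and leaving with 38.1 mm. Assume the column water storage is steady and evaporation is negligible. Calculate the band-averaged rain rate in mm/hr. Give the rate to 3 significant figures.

R ≈ 2.46 mm/hr

Column moisture flux per unit crosswind length is F = V × PW.
Inflow: F_in = 14.6 × 49.5 = 722.7 mm·m/s
Outflow: F_out = 14.6 × 38.1 = 556.26 mm·m/s
Steady-state rate R = (F_in − F_out)/L = (722.7 − 556.26) / 244000 m = 6.821e-04 mm/s.
R = 6.821e-04 × 3600 = 2.46 mm/hr.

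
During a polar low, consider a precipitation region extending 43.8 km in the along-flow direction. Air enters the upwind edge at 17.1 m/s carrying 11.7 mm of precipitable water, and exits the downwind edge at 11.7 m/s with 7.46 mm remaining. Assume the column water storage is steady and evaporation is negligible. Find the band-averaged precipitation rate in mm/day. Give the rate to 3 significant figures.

Column moisture flux per unit crosswind length is F = V × PW.
Inflow: F_in = 17.1 × 11.7 = 200.07 mm·m/s
Outflow: F_out = 11.7 × 7.46 = 87.282 mm·m/s
Steady-state rate R = (F_in − F_out)/L = (200.07 − 87.282) / 43800 m = 2.575e-03 mm/s.
R = 2.575e-03 × 3600 × 24 = 222 mm/day.

R ≈ 222 mm/day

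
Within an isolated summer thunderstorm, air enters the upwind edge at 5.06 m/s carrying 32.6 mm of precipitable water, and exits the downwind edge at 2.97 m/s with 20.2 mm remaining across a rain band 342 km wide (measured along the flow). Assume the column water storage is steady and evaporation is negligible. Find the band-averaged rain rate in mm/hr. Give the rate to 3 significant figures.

Column moisture flux per unit crosswind length is F = V × PW.
Inflow: F_in = 5.06 × 32.6 = 164.956 mm·m/s
Outflow: F_out = 2.97 × 20.2 = 59.994 mm·m/s
Steady-state rate R = (F_in − F_out)/L = (164.956 − 59.994) / 342000 m = 3.069e-04 mm/s.
R = 3.069e-04 × 3600 = 1.10 mm/hr.

R ≈ 1.10 mm/hr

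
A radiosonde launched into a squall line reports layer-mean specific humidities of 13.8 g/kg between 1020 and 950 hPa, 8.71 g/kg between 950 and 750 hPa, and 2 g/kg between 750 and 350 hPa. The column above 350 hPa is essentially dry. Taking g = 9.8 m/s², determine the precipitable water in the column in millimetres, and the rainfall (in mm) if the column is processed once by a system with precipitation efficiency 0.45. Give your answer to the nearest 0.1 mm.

PW ≈ 35.8 mm; rainfall ≈ 16.1 mm

Precipitable water is the column-integrated vapour mass per unit area: PW = (1/g) Σ q̄ Δp, with q in kg/kg and Δp in Pa (1 kg/m² of water = 1 mm).
Layer 1020–950 hPa: Δp = 70 hPa = 7000 Pa, q̄ = 0.0138 kg/kg → 0.0138 × 7000 / 9.8 = 9.86 mm
Layer 950–750 hPa: Δp = 200 hPa = 20000 Pa, q̄ = 0.00871 kg/kg → 0.00871 × 20000 / 9.8 = 17.78 mm
Layer 750–350 hPa: Δp = 400 hPa = 40000 Pa, q̄ = 0.002 kg/kg → 0.002 × 40000 / 9.8 = 8.16 mm
PW = 9.86 + 17.78 + 8.16 = 35.80 ≈ 35.8 mm.
Rainfall = ε × PW = 0.45 × 35.8 = 16.1 mm.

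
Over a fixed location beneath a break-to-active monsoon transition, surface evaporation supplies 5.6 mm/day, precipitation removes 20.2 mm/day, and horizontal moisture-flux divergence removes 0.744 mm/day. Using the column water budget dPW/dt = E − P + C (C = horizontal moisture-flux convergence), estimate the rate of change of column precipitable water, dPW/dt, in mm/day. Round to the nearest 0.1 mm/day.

dPW/dt ≈ -15.3 mm/day

dPW/dt = E − P + C = 5.6 − 20.2 + (-0.744) = -15.3 mm/day.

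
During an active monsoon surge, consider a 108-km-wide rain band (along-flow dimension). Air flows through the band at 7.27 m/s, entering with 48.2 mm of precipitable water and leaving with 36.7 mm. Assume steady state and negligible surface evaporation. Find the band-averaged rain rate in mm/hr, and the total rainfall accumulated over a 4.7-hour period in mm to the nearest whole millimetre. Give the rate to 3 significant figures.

Column moisture flux per unit crosswind length is F = V × PW.
Inflow: F_in = 7.27 × 48.2 = 350.414 mm·m/s
Outflow: F_out = 7.27 × 36.7 = 266.809 mm·m/s
Steady-state rate R = (F_in − F_out)/L = (350.414 − 266.809) / 108000 m = 7.741e-04 mm/s.
R = 7.741e-04 × 3600 = 2.79 mm/hr.
Over 4.7 h: total = 2.79 × 4.7 = 13.113 ≈ 13 mm.

R ≈ 2.79 mm/hr; total ≈ 13 mm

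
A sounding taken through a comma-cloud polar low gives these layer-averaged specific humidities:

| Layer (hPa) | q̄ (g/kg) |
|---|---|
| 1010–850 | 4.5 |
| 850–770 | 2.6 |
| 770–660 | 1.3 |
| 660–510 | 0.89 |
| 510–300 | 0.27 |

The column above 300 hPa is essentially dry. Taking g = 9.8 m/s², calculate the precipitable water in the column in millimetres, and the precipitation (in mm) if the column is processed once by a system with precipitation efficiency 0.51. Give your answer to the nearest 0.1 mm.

Precipitable water is the column-integrated vapour mass per unit area: PW = (1/g) Σ q̄ Δp, with q in kg/kg and Δp in Pa (1 kg/m² of water = 1 mm).
Layer 1010–850 hPa: Δp = 160 hPa = 16000 Pa, q̄ = 0.0045 kg/kg → 0.0045 × 16000 / 9.8 = 7.35 mm
Layer 850–770 hPa: Δp = 80 hPa = 8000 Pa, q̄ = 0.0026 kg/kg → 0.0026 × 8000 / 9.8 = 2.12 mm
Layer 770–660 hPa: Δp = 110 hPa = 11000 Pa, q̄ = 0.0013 kg/kg → 0.0013 × 11000 / 9.8 = 1.46 mm
Layer 660–510 hPa: Δp = 150 hPa = 15000 Pa, q̄ = 0.00089 kg/kg → 0.00089 × 15000 / 9.8 = 1.36 mm
Layer 510–300 hPa: Δp = 210 hPa = 21000 Pa, q̄ = 0.00027 kg/kg → 0.00027 × 21000 / 9.8 = 0.58 mm
PW = 7.35 + 2.12 + 1.46 + 1.36 + 0.58 = 12.87 ≈ 12.9 mm.
Precipitation = ε × PW = 0.51 × 12.9 = 6.6 mm.

PW ≈ 12.9 mm; precipitation ≈ 6.6 mm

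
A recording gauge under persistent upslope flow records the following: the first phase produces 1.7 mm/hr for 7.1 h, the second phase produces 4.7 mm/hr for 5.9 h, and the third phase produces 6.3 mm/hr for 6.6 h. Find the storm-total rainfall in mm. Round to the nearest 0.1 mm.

total ≈ 81.4 mm

Total = Σ Rᵢ Δtᵢ = 1.7 × 7.1 + 4.7 × 5.9 + 6.3 × 6.6
      = 12.07 + 27.73 + 41.58 = 81.4 mm.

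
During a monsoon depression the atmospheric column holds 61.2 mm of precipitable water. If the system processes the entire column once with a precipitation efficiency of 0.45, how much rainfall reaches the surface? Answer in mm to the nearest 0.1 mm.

rainfall ≈ 27.5 mm

Rainfall = ε × PW = 0.45 × 61.2 = 27.5 mm.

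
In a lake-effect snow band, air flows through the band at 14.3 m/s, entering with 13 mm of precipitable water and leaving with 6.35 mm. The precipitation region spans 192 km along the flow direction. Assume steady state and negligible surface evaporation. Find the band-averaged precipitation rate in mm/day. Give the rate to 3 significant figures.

R ≈ 42.8 mm/day

Column moisture flux per unit crosswind length is F = V × PW.
Inflow: F_in = 14.3 × 13 = 185.9 mm·m/s
Outflow: F_out = 14.3 × 6.35 = 90.805 mm·m/s
Steady-state rate R = (F_in − F_out)/L = (185.9 − 90.805) / 192000 m = 4.953e-04 mm/s.
R = 4.953e-04 × 3600 × 24 = 42.8 mm/day.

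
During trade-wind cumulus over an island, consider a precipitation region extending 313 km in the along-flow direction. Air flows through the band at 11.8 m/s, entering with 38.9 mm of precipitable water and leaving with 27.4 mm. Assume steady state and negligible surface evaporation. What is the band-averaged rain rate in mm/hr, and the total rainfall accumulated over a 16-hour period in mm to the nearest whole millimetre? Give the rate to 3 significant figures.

R ≈ 1.56 mm/hr; total ≈ 25 mm

Column moisture flux per unit crosswind length is F = V × PW.
Inflow: F_in = 11.8 × 38.9 = 459.02 mm·m/s
Outflow: F_out = 11.8 × 27.4 = 323.32 mm·m/s
Steady-state rate R = (F_in − F_out)/L = (459.02 − 323.32) / 313000 m = 4.335e-04 mm/s.
R = 4.335e-04 × 3600 = 1.56 mm/hr.
Over 16 h: total = 1.56 × 16 = 24.96 ≈ 25 mm.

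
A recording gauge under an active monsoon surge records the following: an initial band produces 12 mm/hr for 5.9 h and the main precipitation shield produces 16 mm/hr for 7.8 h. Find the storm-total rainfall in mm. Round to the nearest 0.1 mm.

Total = Σ Rᵢ Δtᵢ = 12 × 5.9 + 16 × 7.8
      = 70.8 + 124.8 = 195.6 mm.

total ≈ 195.6 mm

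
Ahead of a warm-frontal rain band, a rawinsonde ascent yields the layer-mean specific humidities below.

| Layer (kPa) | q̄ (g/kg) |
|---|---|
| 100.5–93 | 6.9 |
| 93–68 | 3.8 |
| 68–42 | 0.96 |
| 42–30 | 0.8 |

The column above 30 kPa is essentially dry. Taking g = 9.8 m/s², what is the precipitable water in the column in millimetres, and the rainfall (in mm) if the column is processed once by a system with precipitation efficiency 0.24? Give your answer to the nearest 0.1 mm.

Precipitable water is the column-integrated vapour mass per unit area: PW = (1/g) Σ q̄ Δp, with q in kg/kg and Δp in Pa (1 kg/m² of water = 1 mm).
Layer 100.5–93 kPa: Δp = 75 hPa = 7500 Pa, q̄ = 0.0069 kg/kg → 0.0069 × 7500 / 9.8 = 5.28 mm
Layer 93–68 kPa: Δp = 250 hPa = 25000 Pa, q̄ = 0.0038 kg/kg → 0.0038 × 25000 / 9.8 = 9.69 mm
Layer 68–42 kPa: Δp = 260 hPa = 26000 Pa, q̄ = 0.00096 kg/kg → 0.00096 × 26000 / 9.8 = 2.55 mm
Layer 42–30 kPa: Δp = 120 hPa = 12000 Pa, q̄ = 0.0008 kg/kg → 0.0008 × 12000 / 9.8 = 0.98 mm
PW = 5.28 + 9.69 + 2.55 + 0.98 = 18.50 ≈ 18.5 mm.
Rainfall = ε × PW = 0.24 × 18.5 = 4.4 mm.

PW ≈ 18.5 mm; rainfall ≈ 4.4 mm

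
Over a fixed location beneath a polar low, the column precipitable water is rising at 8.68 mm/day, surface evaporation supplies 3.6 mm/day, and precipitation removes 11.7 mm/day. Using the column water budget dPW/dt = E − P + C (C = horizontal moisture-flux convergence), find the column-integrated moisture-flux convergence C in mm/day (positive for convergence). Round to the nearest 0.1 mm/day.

C ≈ 16.8 mm/day

dPW/dt = +8.68 mm/day.
C = dPW/dt − E + P = (+8.68) − 3.6 + 11.7 = 16.8 mm/day.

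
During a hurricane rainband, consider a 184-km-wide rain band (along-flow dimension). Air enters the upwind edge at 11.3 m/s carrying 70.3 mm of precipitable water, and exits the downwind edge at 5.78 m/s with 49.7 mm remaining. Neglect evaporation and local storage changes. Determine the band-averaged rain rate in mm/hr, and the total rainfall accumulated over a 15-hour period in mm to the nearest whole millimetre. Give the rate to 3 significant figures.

Column moisture flux per unit crosswind length is F = V × PW.
Inflow: F_in = 11.3 × 70.3 = 794.39 mm·m/s
Outflow: F_out = 5.78 × 49.7 = 287.266 mm·m/s
Steady-state rate R = (F_in − F_out)/L = (794.39 − 287.266) / 184000 m = 2.756e-03 mm/s.
R = 2.756e-03 × 3600 = 9.92 mm/hr.
Over 15 h: total = 9.92 × 15 = 148.8 ≈ 149 mm.

R ≈ 9.92 mm/hr; total ≈ 149 mm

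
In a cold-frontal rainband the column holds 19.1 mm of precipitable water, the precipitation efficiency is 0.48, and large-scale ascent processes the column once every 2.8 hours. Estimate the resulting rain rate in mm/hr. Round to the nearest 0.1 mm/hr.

Each overturning extracts ε × PW = 0.48 × 19.1 = 9.168 mm.
Rate = ε·PW / τ = 9.168 / 2.8 h = 3.3 mm/hr.

R ≈ 3.3 mm/hr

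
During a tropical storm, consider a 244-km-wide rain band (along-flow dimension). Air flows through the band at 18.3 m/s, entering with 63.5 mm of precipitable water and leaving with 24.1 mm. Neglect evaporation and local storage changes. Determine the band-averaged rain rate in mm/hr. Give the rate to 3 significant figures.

Column moisture flux per unit crosswind length is F = V × PW.
Inflow: F_in = 18.3 × 63.5 = 1162.05 mm·m/s
Outflow: F_out = 18.3 × 24.1 = 441.03 mm·m/s
Steady-state rate R = (F_in − F_out)/L = (1162.05 − 441.03) / 244000 m = 2.955e-03 mm/s.
R = 2.955e-03 × 3600 = 10.6 mm/hr.

R ≈ 10.6 mm/hr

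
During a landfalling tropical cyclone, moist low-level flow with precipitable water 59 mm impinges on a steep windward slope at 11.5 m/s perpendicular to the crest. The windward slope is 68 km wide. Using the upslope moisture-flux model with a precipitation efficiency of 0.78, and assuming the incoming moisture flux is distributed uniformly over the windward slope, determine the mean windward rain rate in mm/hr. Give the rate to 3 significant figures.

R ≈ 28.0 mm/hr

Incoming column moisture flux per unit ridge length: F = V × PW = 11.5 × 59 = 678.5 mm·m/s.
Spread over the 68 km slope with efficiency ε = 0.78: R = ε·F/W = 0.78 × 678.5 / 68000 m = 7.783e-03 mm/s.
R = 7.783e-03 × 3600 = 28.0 mm/hr.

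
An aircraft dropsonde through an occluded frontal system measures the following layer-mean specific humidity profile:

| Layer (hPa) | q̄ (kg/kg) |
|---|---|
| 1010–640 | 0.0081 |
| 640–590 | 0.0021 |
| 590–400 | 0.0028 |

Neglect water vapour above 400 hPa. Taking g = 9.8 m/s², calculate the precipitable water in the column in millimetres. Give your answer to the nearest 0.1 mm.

PW ≈ 37.1 mm

Precipitable water is the column-integrated vapour mass per unit area: PW = (1/g) Σ q̄ Δp, with q in kg/kg and Δp in Pa (1 kg/m² of water = 1 mm).
Layer 1010–640 hPa: Δp = 370 hPa = 37000 Pa, q̄ = 0.0081 kg/kg → 0.0081 × 37000 / 9.8 = 30.58 mm
Layer 640–590 hPa: Δp = 50 hPa = 5000 Pa, q̄ = 0.0021 kg/kg → 0.0021 × 5000 / 9.8 = 1.07 mm
Layer 590–400 hPa: Δp = 190 hPa = 19000 Pa, q̄ = 0.0028 kg/kg → 0.0028 × 19000 / 9.8 = 5.43 mm
PW = 30.58 + 1.07 + 5.43 = 37.08 ≈ 37.1 mm.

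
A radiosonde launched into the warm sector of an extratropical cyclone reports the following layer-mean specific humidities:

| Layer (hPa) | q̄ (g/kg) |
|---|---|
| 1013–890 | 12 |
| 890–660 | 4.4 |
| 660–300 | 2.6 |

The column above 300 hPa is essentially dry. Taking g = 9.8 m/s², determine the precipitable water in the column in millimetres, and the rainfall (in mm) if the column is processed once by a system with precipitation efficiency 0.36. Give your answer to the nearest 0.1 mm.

PW ≈ 34.9 mm; rainfall ≈ 12.6 mm

Precipitable water is the column-integrated vapour mass per unit area: PW = (1/g) Σ q̄ Δp, with q in kg/kg and Δp in Pa (1 kg/m² of water = 1 mm).
Layer 1013–890 hPa: Δp = 123 hPa = 12300 Pa, q̄ = 0.012 kg/kg → 0.012 × 12300 / 9.8 = 15.06 mm
Layer 890–660 hPa: Δp = 230 hPa = 23000 Pa, q̄ = 0.0044 kg/kg → 0.0044 × 23000 / 9.8 = 10.33 mm
Layer 660–300 hPa: Δp = 360 hPa = 36000 Pa, q̄ = 0.0026 kg/kg → 0.0026 × 36000 / 9.8 = 9.55 mm
PW = 15.06 + 10.33 + 9.55 = 34.94 ≈ 34.9 mm.
Rainfall = ε × PW = 0.36 × 34.9 = 12.6 mm.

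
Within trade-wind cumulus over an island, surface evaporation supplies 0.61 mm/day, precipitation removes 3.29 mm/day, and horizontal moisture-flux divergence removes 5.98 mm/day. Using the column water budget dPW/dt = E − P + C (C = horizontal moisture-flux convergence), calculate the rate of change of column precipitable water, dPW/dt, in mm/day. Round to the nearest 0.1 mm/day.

dPW/dt ≈ -8.7 mm/day

dPW/dt = E − P + C = 0.61 − 3.29 + (-5.98) = -8.7 mm/day.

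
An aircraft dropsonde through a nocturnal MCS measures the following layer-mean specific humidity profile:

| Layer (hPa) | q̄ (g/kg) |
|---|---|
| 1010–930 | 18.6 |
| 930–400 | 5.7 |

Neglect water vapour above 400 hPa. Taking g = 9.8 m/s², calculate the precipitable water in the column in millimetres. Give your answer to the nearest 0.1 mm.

PW ≈ 46.0 mm

Precipitable water is the column-integrated vapour mass per unit area: PW = (1/g) Σ q̄ Δp, with q in kg/kg and Δp in Pa (1 kg/m² of water = 1 mm).
Layer 1010–930 hPa: Δp = 80 hPa = 8000 Pa, q̄ = 0.0186 kg/kg → 0.0186 × 8000 / 9.8 = 15.18 mm
Layer 930–400 hPa: Δp = 530 hPa = 53000 Pa, q̄ = 0.0057 kg/kg → 0.0057 × 53000 / 9.8 = 30.83 mm
PW = 15.18 + 30.83 = 46.01 ≈ 46.0 mm.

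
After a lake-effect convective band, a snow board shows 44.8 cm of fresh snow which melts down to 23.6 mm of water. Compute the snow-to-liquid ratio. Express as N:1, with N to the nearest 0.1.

Ratio = snow depth / SWE = 448 mm / 23.6 mm = 19.0, i.e. 19.0:1.

ratio ≈ 19.0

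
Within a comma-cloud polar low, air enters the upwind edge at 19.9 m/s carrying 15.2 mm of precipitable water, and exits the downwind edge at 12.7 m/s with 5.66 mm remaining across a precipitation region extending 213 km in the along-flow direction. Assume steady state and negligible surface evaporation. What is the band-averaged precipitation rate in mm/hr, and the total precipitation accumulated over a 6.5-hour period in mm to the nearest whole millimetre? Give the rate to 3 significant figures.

Column moisture flux per unit crosswind length is F = V × PW.
Inflow: F_in = 19.9 × 15.2 = 302.48 mm·m/s
Outflow: F_out = 12.7 × 5.66 = 71.882 mm·m/s
Steady-state rate R = (F_in − F_out)/L = (302.48 − 71.882) / 213000 m = 1.083e-03 mm/s.
R = 1.083e-03 × 3600 = 3.90 mm/hr.
Over 6.5 h: total = 3.90 × 6.5 = 25.35 ≈ 25 mm.

R ≈ 3.90 mm/hr; total ≈ 25 mm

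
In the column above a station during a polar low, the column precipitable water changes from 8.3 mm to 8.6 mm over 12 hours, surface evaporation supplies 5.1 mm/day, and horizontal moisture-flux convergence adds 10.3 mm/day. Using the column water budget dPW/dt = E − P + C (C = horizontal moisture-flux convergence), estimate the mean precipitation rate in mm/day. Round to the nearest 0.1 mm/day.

dPW/dt = (8.6 − 8.3) mm / (12/24 day) = +0.600 mm/day.
P = E + C − dPW/dt = 5.1 + (10.3) − (+0.600) = 14.8 mm/day.

P ≈ 14.8 mm/day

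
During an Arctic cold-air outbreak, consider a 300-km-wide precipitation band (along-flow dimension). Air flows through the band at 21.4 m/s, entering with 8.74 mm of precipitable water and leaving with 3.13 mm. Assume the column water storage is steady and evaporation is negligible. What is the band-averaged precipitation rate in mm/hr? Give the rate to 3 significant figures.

Column moisture flux per unit crosswind length is F = V × PW.
Inflow: F_in = 21.4 × 8.74 = 187.036 mm·m/s
Outflow: F_out = 21.4 × 3.13 = 66.982 mm·m/s
Steady-state rate R = (F_in − F_out)/L = (187.036 − 66.982) / 300000 m = 4.002e-04 mm/s.
R = 4.002e-04 × 3600 = 1.44 mm/hr.

R ≈ 1.44 mm/hr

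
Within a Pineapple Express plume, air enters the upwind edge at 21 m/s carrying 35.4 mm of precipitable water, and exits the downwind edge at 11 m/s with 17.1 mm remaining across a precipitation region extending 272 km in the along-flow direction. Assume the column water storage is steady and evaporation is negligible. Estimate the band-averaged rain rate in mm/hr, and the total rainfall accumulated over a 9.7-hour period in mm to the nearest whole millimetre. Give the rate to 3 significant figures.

Column moisture flux per unit crosswind length is F = V × PW.
Inflow: F_in = 21 × 35.4 = 743.4 mm·m/s
Outflow: F_out = 11 × 17.1 = 188.1 mm·m/s
Steady-state rate R = (F_in − F_out)/L = (743.4 − 188.1) / 272000 m = 2.042e-03 mm/s.
R = 2.042e-03 × 3600 = 7.35 mm/hr.
Over 9.7 h: total = 7.35 × 9.7 = 71.295 ≈ 71 mm.

R ≈ 7.35 mm/hr; total ≈ 71 mm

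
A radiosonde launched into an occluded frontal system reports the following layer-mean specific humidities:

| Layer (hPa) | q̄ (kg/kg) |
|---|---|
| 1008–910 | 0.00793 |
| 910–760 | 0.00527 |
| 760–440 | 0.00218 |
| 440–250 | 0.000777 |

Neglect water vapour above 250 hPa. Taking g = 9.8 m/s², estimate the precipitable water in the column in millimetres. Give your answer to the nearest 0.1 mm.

Precipitable water is the column-integrated vapour mass per unit area: PW = (1/g) Σ q̄ Δp, with q in kg/kg and Δp in Pa (1 kg/m² of water = 1 mm).
Layer 1008–910 hPa: Δp = 98 hPa = 9800 Pa, q̄ = 0.00793 kg/kg → 0.00793 × 9800 / 9.8 = 7.93 mm
Layer 910–760 hPa: Δp = 150 hPa = 15000 Pa, q̄ = 0.00527 kg/kg → 0.00527 × 15000 / 9.8 = 8.07 mm
Layer 760–440 hPa: Δp = 320 hPa = 32000 Pa, q̄ = 0.00218 kg/kg → 0.00218 × 32000 / 9.8 = 7.12 mm
Layer 440–250 hPa: Δp = 190 hPa = 19000 Pa, q̄ = 0.000777 kg/kg → 0.000777 × 19000 / 9.8 = 1.51 mm
PW = 7.93 + 8.07 + 7.12 + 1.51 = 24.63 ≈ 24.6 mm.

PW ≈ 24.6 mm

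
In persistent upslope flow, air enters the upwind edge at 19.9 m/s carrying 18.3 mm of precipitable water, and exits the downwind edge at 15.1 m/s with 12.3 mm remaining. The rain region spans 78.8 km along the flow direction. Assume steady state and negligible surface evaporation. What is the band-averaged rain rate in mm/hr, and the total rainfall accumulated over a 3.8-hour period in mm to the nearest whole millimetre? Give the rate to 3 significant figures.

Column moisture flux per unit crosswind length is F = V × PW.
Inflow: F_in = 19.9 × 18.3 = 364.17 mm·m/s
Outflow: F_out = 15.1 × 12.3 = 185.73 mm·m/s
Steady-state rate R = (F_in − F_out)/L = (364.17 − 185.73) / 78800 m = 2.264e-03 mm/s.
R = 2.264e-03 × 3600 = 8.15 mm/hr.
Over 3.8 h: total = 8.15 × 3.8 = 30.97 ≈ 31 mm.

R ≈ 8.15 mm/hr; total ≈ 31 mm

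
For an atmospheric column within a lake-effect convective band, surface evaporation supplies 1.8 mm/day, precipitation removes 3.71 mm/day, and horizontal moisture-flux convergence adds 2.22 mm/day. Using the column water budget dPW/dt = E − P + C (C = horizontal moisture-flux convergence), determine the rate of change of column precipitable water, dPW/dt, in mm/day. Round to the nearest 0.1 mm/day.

dPW/dt ≈ 0.3 mm/day

dPW/dt = E − P + C = 1.8 − 3.71 + (2.22) = 0.3 mm/day.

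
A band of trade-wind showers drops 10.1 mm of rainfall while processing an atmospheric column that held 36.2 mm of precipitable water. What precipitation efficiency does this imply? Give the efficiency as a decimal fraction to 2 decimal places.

ε ≈ 0.28

ε = rainfall / PW = 10.1 / 36.2 = 0.28.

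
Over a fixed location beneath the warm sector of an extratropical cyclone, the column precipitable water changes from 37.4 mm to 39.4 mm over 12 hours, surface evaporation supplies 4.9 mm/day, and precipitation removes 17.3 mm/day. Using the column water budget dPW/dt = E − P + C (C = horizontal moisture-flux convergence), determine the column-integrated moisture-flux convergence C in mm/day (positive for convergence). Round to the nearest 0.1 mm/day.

dPW/dt = (39.4 − 37.4) mm / (12/24 day) = +4.000 mm/day.
C = dPW/dt − E + P = (+4.000) − 4.9 + 17.3 = 16.4 mm/day.

C ≈ 16.4 mm/day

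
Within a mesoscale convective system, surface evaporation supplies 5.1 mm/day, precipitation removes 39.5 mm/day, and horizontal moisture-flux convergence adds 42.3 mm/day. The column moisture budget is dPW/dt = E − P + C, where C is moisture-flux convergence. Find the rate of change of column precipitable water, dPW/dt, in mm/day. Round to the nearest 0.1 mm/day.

dPW/dt ≈ 7.9 mm/day

dPW/dt = E − P + C = 5.1 − 39.5 + (42.3) = 7.9 mm/day.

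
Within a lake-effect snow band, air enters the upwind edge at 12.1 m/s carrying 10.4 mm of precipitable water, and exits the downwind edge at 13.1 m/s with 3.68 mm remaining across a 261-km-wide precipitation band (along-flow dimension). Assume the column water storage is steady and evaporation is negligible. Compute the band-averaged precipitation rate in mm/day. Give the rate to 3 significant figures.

Column moisture flux per unit crosswind length is F = V × PW.
Inflow: F_in = 12.1 × 10.4 = 125.84 mm·m/s
Outflow: F_out = 13.1 × 3.68 = 48.208 mm·m/s
Steady-state rate R = (F_in − F_out)/L = (125.84 − 48.208) / 261000 m = 2.974e-04 mm/s.
R = 2.974e-04 × 3600 × 24 = 25.7 mm/day.

R ≈ 25.7 mm/day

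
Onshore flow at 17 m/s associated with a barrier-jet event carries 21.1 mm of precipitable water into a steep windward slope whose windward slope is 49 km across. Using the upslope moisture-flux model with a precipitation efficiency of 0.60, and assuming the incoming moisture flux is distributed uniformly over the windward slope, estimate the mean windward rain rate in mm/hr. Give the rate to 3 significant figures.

Incoming column moisture flux per unit ridge length: F = V × PW = 17 × 21.1 = 358.7 mm·m/s.
Spread over the 49 km slope with efficiency ε = 0.60: R = ε·F/W = 0.60 × 358.7 / 49000 m = 4.392e-03 mm/s.
R = 4.392e-03 × 3600 = 15.8 mm/hr.

R ≈ 15.8 mm/hr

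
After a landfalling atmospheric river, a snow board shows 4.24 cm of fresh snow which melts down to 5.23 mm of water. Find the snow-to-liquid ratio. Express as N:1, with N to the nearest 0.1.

Ratio = snow depth / SWE = 42.4 mm / 5.23 mm = 8.1, i.e. 8.1:1.

ratio ≈ 8.1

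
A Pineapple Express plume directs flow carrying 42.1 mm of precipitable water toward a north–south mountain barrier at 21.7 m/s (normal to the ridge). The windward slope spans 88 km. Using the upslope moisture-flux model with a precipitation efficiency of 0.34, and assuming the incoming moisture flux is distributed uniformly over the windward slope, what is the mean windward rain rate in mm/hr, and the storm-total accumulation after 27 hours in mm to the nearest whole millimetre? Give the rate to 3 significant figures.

R ≈ 12.7 mm/hr; total ≈ 343 mm

Incoming column moisture flux per unit ridge length: F = V × PW = 21.7 × 42.1 = 913.57 mm·m/s.
Spread over the 88 km slope with efficiency ε = 0.34: R = ε·F/W = 0.34 × 913.57 / 88000 m = 3.530e-03 mm/s.
R = 3.530e-03 × 3600 = 12.7 mm/hr.
Over 27 h: total = 12.7 × 27 = 342.9 ≈ 343 mm.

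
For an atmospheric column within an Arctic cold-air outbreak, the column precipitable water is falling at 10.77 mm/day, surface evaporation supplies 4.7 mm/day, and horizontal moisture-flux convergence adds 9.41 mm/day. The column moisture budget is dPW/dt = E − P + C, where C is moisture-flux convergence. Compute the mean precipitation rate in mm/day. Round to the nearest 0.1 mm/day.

dPW/dt = -10.77 mm/day.
P = E + C − dPW/dt = 4.7 + (9.41) − (-10.77) = 24.9 mm/day.

P ≈ 24.9 mm/day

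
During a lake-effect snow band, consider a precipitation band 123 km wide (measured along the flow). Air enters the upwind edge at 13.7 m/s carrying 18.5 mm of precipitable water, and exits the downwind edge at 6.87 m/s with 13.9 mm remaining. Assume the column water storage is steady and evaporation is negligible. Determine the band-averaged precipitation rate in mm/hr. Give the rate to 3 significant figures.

Column moisture flux per unit crosswind length is F = V × PW.
Inflow: F_in = 13.7 × 18.5 = 253.45 mm·m/s
Outflow: F_out = 6.87 × 13.9 = 95.493 mm·m/s
Steady-state rate R = (F_in − F_out)/L = (253.45 − 95.493) / 123000 m = 1.284e-03 mm/s.
R = 1.284e-03 × 3600 = 4.62 mm/hr.

R ≈ 4.62 mm/hr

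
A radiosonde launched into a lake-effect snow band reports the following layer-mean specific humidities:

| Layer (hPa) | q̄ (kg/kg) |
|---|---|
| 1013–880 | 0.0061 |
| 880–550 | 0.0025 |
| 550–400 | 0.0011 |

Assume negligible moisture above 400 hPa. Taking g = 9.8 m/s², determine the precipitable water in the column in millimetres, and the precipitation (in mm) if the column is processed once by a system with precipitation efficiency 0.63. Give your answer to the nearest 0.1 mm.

Precipitable water is the column-integrated vapour mass per unit area: PW = (1/g) Σ q̄ Δp, with q in kg/kg and Δp in Pa (1 kg/m² of water = 1 mm).
Layer 1013–880 hPa: Δp = 133 hPa = 13300 Pa, q̄ = 0.0061 kg/kg → 0.0061 × 13300 / 9.8 = 8.28 mm
Layer 880–550 hPa: Δp = 330 hPa = 33000 Pa, q̄ = 0.0025 kg/kg → 0.0025 × 33000 / 9.8 = 8.42 mm
Layer 550–400 hPa: Δp = 150 hPa = 15000 Pa, q̄ = 0.0011 kg/kg → 0.0011 × 15000 / 9.8 = 1.68 mm
PW = 8.28 + 8.42 + 1.68 = 18.38 ≈ 18.4 mm.
Precipitation = ε × PW = 0.63 × 18.4 = 11.6 mm.

PW ≈ 18.4 mm; precipitation ≈ 11.6 mm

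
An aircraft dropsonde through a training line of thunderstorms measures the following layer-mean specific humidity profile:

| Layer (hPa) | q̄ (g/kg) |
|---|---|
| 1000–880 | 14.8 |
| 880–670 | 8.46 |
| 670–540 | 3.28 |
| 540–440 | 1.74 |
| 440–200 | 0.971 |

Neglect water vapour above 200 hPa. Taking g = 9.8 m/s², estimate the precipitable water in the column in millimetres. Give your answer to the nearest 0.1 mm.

Precipitable water is the column-integrated vapour mass per unit area: PW = (1/g) Σ q̄ Δp, with q in kg/kg and Δp in Pa (1 kg/m² of water = 1 mm).
Layer 1000–880 hPa: Δp = 120 hPa = 12000 Pa, q̄ = 0.0148 kg/kg → 0.0148 × 12000 / 9.8 = 18.12 mm
Layer 880–670 hPa: Δp = 210 hPa = 21000 Pa, q̄ = 0.00846 kg/kg → 0.00846 × 21000 / 9.8 = 18.13 mm
Layer 670–540 hPa: Δp = 130 hPa = 13000 Pa, q̄ = 0.00328 kg/kg → 0.00328 × 13000 / 9.8 = 4.35 mm
Layer 540–440 hPa: Δp = 100 hPa = 10000 Pa, q̄ = 0.00174 kg/kg → 0.00174 × 10000 / 9.8 = 1.78 mm
Layer 440–200 hPa: Δp = 240 hPa = 24000 Pa, q̄ = 0.000971 kg/kg → 0.000971 × 24000 / 9.8 = 2.38 mm
PW = 18.12 + 18.13 + 4.35 + 1.78 + 2.38 = 44.76 ≈ 44.8 mm.

PW ≈ 44.8 mm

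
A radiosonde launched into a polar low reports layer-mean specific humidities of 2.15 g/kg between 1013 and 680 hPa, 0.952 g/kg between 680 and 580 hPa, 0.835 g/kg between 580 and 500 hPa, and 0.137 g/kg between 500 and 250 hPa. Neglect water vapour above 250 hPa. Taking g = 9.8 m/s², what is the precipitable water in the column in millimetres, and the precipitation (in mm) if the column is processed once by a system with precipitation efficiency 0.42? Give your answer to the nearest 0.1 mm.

Precipitable water is the column-integrated vapour mass per unit area: PW = (1/g) Σ q̄ Δp, with q in kg/kg and Δp in Pa (1 kg/m² of water = 1 mm).
Layer 1013–680 hPa: Δp = 333 hPa = 33300 Pa, q̄ = 0.00215 kg/kg → 0.00215 × 33300 / 9.8 = 7.31 mm
Layer 680–580 hPa: Δp = 100 hPa = 10000 Pa, q̄ = 0.000952 kg/kg → 0.000952 × 10000 / 9.8 = 0.97 mm
Layer 580–500 hPa: Δp = 80 hPa = 8000 Pa, q̄ = 0.000835 kg/kg → 0.000835 × 8000 / 9.8 = 0.68 mm
Layer 500–250 hPa: Δp = 250 hPa = 25000 Pa, q̄ = 0.000137 kg/kg → 0.000137 × 25000 / 9.8 = 0.35 mm
PW = 7.31 + 0.97 + 0.68 + 0.35 = 9.31 ≈ 9.3 mm.
Precipitation = ε × PW = 0.42 × 9.3 = 3.9 mm.

PW ≈ 9.3 mm; precipitation ≈ 3.9 mm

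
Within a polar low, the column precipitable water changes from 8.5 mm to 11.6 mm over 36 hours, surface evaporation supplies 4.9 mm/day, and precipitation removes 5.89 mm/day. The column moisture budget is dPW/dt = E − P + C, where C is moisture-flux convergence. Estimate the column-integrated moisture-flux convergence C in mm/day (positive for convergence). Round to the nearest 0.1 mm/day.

C ≈ 3.1 mm/day

dPW/dt = (11.6 − 8.5) mm / (36/24 day) = +2.067 mm/day.
C = dPW/dt − E + P = (+2.067) − 4.9 + 5.89 = 3.1 mm/day.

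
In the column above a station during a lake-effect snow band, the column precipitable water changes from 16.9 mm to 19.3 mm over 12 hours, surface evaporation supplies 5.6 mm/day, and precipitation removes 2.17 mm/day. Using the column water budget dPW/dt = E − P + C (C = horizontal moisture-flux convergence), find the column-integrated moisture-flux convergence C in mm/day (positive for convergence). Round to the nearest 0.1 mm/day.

C ≈ 1.4 mm/day

dPW/dt = (19.3 − 16.9) mm / (12/24 day) = +4.800 mm/day.
C = dPW/dt − E + P = (+4.800) − 5.6 + 2.17 = 1.4 mm/day.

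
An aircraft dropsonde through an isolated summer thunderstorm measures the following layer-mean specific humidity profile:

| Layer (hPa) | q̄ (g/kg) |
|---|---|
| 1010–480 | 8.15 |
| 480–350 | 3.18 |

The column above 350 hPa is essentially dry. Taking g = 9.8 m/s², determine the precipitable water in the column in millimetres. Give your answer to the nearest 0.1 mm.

Precipitable water is the column-integrated vapour mass per unit area: PW = (1/g) Σ q̄ Δp, with q in kg/kg and Δp in Pa (1 kg/m² of water = 1 mm).
Layer 1010–480 hPa: Δp = 530 hPa = 53000 Pa, q̄ = 0.00815 kg/kg → 0.00815 × 53000 / 9.8 = 44.08 mm
Layer 480–350 hPa: Δp = 130 hPa = 13000 Pa, q̄ = 0.00318 kg/kg → 0.00318 × 13000 / 9.8 = 4.22 mm
PW = 44.08 + 4.22 = 48.30 ≈ 48.3 mm.

PW ≈ 48.3 mm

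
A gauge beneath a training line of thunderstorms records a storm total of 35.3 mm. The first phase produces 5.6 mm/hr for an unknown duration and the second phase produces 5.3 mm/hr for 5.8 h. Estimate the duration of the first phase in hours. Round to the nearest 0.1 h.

duration ≈ 0.8 h

Known phases: 5.3 × 5.8 = 30.74 mm.
Remaining depth = 35.3 − 30.74 = 4.56 mm.
Duration = 4.56 / 5.6 = 0.8 h.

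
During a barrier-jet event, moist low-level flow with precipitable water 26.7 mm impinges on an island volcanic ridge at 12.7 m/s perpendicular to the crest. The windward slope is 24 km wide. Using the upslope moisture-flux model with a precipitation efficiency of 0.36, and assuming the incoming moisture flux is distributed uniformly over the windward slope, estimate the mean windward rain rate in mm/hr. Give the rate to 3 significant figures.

R ≈ 18.3 mm/hr

Incoming column moisture flux per unit ridge length: F = V × PW = 12.7 × 26.7 = 339.09 mm·m/s.
Spread over the 24 km slope with efficiency ε = 0.36: R = ε·F/W = 0.36 × 339.09 / 24000 m = 5.086e-03 mm/s.
R = 5.086e-03 × 3600 = 18.3 mm/hr.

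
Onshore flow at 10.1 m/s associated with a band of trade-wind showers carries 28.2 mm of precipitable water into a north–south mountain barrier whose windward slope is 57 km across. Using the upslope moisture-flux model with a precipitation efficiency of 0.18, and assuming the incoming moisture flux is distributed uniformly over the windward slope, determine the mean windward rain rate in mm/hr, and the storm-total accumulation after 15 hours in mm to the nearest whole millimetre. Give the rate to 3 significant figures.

Incoming column moisture flux per unit ridge length: F = V × PW = 10.1 × 28.2 = 284.82 mm·m/s.
Spread over the 57 km slope with efficiency ε = 0.18: R = ε·F/W = 0.18 × 284.82 / 57000 m = 8.994e-04 mm/s.
R = 8.994e-04 × 3600 = 3.24 mm/hr.
Over 15 h: total = 3.24 × 15 = 48.6 ≈ 49 mm.

R ≈ 3.24 mm/hr; total ≈ 49 mm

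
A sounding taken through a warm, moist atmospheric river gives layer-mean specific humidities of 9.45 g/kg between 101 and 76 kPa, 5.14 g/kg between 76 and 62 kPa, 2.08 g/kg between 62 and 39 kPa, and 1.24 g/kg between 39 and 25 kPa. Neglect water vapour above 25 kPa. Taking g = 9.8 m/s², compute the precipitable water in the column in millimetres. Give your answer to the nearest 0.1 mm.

PW ≈ 38.1 mm

Precipitable water is the column-integrated vapour mass per unit area: PW = (1/g) Σ q̄ Δp, with q in kg/kg and Δp in Pa (1 kg/m² of water = 1 mm).
Layer 101–76 kPa: Δp = 250 hPa = 25000 Pa, q̄ = 0.00945 kg/kg → 0.00945 × 25000 / 9.8 = 24.11 mm
Layer 76–62 kPa: Δp = 140 hPa = 14000 Pa, q̄ = 0.00514 kg/kg → 0.00514 × 14000 / 9.8 = 7.34 mm
Layer 62–39 kPa: Δp = 230 hPa = 23000 Pa, q̄ = 0.00208 kg/kg → 0.00208 × 23000 / 9.8 = 4.88 mm
Layer 39–25 kPa: Δp = 140 hPa = 14000 Pa, q̄ = 0.00124 kg/kg → 0.00124 × 14000 / 9.8 = 1.77 mm
PW = 24.11 + 7.34 + 4.88 + 1.77 = 38.10 ≈ 38.1 mm.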